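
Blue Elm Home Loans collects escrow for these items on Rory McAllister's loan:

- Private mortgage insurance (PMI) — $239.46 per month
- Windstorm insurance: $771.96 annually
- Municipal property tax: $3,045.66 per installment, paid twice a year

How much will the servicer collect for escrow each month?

Private mortgage insurance (PMI) — $239.46 × 12 = $2,873.52 annually
Windstorm insurance — $771.96 annually
Municipal property tax — $3,045.66 × 2 = $6,091.32 annually
Yearly total = $9,736.80
Base monthly escrow = $9,736.80 / 12 = $811.40

$811.40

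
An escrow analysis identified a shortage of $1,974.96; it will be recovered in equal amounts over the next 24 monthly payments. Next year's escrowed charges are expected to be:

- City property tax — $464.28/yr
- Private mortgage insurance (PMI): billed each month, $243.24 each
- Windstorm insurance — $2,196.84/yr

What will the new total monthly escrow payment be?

City property tax = $464.28
Private mortgage insurance (PMI) = $243.24 × 12 = $2,918.88
Windstorm insurance = $2,196.84
Combined annual = $464.28 + $2,918.88 + $2,196.84 = $5,580.00
Base monthly escrow = $5,580.00 / 12 = $465.00
Monthly shortage recovery: $1,974.96 ÷ 24 = $82.29
New monthly escrow = $465.00 + $82.29 = $547.29

$547.29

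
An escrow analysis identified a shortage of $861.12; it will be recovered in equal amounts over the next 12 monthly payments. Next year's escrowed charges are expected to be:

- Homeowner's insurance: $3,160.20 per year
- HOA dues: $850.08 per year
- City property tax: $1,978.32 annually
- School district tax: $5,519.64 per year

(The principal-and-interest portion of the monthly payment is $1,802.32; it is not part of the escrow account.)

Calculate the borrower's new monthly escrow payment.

$1,030.78

Homeowner's insurance = $3,160.20/yr
HOA dues = $850.08/yr
City property tax = $1,978.32/yr
School district tax = $5,519.64/yr
Annual escrow total = $11,508.24
Base monthly escrow = $11,508.24 ÷ 12 = $959.02
Shortage spread = $861.12 / 12 = $71.76/mo
Adjusted monthly = $959.02 + $71.76 = $1,030.78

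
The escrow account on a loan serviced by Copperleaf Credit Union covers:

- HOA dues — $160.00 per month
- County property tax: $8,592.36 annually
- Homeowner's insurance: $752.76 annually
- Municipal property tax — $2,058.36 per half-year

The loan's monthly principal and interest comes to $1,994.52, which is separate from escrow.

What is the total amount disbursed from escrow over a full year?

HOA dues — $160.00 × 12 = $1,920.00
County property tax — $8,592.36
Homeowner's insurance — $752.76
Municipal property tax — $2,058.36 × 2 = $4,116.72
Combined annual = $15,381.84

$15,381.84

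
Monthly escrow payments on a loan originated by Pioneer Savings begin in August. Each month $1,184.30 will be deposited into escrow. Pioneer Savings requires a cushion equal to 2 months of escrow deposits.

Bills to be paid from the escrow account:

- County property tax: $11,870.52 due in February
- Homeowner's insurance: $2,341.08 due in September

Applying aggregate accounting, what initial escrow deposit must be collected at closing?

Cushion = 2 × $1,184.30 = $2,368.60
Trial balance (start $0, +$1,184.30 each month, − disbursements):
  Aug: +$1,184.30 → $1,184.30
  Sep: +$1,184.30 − $2,341.08 → $27.52
  Oct: +$1,184.30 → $1,211.82
  Nov: +$1,184.30 → $2,396.12
  Dec: +$1,184.30 → $3,580.42
  Jan: +$1,184.30 → $4,764.72
  Feb: +$1,184.30 − $11,870.52 → -$5,921.50
  Mar: +$1,184.30 → -$4,737.20
  Apr: +$1,184.30 → -$3,552.90
  May: +$1,184.30 → -$2,368.60
  Jun: +$1,184.30 → -$1,184.30
  Jul: +$1,184.30 → $0.00
Lowest trial balance = -$5,921.50 (Feb)
Initial deposit = cushion − low point = $2,368.60 − (-$5,921.50) = $8,290.10

$8,290.10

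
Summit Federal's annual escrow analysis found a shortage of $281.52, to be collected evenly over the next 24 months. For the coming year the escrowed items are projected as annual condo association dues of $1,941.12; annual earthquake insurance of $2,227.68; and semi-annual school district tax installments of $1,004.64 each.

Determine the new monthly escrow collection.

Condo association dues = $1,941.12
Earthquake insurance = $2,227.68
School district tax = $1,004.64 × 2 = $2,009.28
Total annual escrow = $1,941.12 + $2,227.68 + $2,009.28 = $6,178.08
Monthly = $6,178.08 ÷ 12 = $514.84
Shortage spread = $281.52 / 24 = $11.73/mo
Adjusted monthly = $514.84 + $11.73 = $526.57

$526.57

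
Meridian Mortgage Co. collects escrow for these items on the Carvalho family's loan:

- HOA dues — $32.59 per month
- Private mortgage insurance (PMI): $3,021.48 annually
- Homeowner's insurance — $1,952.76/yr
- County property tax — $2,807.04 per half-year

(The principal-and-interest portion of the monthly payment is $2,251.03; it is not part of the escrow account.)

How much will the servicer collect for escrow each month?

$914.95

HOA dues = $32.59 × 12 = $391.08
Private mortgage insurance (PMI) = $3,021.48
Homeowner's insurance = $1,952.76
County property tax = $2,807.04 × 2 = $5,614.08
Total per year = $391.08 + $3,021.48 + $1,952.76 + $5,614.08 = $10,979.40
Monthly escrow = $10,979.40 / 12 = $914.95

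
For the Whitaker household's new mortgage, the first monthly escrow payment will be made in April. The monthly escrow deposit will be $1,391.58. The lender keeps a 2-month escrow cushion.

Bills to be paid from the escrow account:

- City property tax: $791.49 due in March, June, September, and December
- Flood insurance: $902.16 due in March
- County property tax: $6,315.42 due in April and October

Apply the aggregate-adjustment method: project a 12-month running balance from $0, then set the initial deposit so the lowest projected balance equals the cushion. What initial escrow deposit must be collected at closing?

Cushion = 2 × $1,391.58 = $2,783.16
Trial balance (start $0, +$1,391.58 each month, − disbursements):
  Apr: +$1,391.58 − $6,315.42 → -$4,923.84
  May: +$1,391.58 → -$3,532.26
  Jun: +$1,391.58 − $791.49 → -$2,932.17
  Jul: +$1,391.58 → -$1,540.59
  Aug: +$1,391.58 → -$149.01
  Sep: +$1,391.58 − $791.49 → $451.08
  Oct: +$1,391.58 − $6,315.42 → -$4,472.76
  Nov: +$1,391.58 → -$3,081.18
  Dec: +$1,391.58 − $791.49 → -$2,481.09
  Jan: +$1,391.58 → -$1,089.51
  Feb: +$1,391.58 → $302.07
  Mar: +$1,391.58 − $1,693.65 → $0.00
Lowest trial balance = -$4,923.84 (Apr)
Initial deposit = cushion − low point = $2,783.16 − (-$4,923.84) = $7,707.00

$7,707.00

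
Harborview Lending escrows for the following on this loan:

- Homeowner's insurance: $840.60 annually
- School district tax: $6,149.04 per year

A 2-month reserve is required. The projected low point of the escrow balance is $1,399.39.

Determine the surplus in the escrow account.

Homeowner's insurance = $840.60/yr
School district tax = $6,149.04/yr
Combined annual = $840.60 + $6,149.04 = $6,989.64
Per month = $6,989.64 / 12 = $582.47
Cushion = 2 × $582.47 = $1,164.94
Excess over cushion: $1,399.39 − $1,164.94 = $234.45

$234.45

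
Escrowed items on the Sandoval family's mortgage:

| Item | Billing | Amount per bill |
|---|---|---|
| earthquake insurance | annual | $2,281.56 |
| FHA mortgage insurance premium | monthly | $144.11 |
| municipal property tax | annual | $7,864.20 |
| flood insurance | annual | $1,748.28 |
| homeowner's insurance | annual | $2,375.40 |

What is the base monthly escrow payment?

$1,333.23

Earthquake insurance: $2,281.56 annually
FHA mortgage insurance premium: $144.11 × 12 = $1,729.32 annually
Municipal property tax: $7,864.20 annually
Flood insurance: $1,748.28 annually
Homeowner's insurance: $2,375.40 annually
Total per year = $2,281.56 + $1,729.32 + $7,864.20 + $1,748.28 + $2,375.40 = $15,998.76
Base monthly escrow = $15,998.76 / 12 = $1,333.23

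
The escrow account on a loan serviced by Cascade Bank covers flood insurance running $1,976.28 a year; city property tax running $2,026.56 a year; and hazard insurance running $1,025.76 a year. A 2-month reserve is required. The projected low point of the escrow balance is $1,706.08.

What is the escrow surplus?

$867.98

Flood insurance — $1,976.28 per year
City property tax — $2,026.56 per year
Hazard insurance — $1,025.76 per year
Total annual escrow = $1,976.28 + $2,026.56 + $1,025.76 = $5,028.60
Monthly escrow = $5,028.60 ÷ 12 = $419.05
Required reserve = 2 × $419.05 = $838.10
Excess over cushion: $1,706.08 − $838.10 = $867.98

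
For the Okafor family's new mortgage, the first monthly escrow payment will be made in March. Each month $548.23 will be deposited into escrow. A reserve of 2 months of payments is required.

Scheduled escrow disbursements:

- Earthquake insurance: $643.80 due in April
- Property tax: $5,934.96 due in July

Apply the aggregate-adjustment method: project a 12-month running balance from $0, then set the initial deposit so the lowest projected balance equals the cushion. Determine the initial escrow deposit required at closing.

Cushion = 2 × $548.23 = $1,096.46
Trial balance (start $0, +$548.23 each month, − disbursements):
  Mar: +$548.23 → $548.23
  Apr: +$548.23 − $643.80 → $452.66
  May: +$548.23 → $1,000.89
  Jun: +$548.23 → $1,549.12
  Jul: +$548.23 − $5,934.96 → -$3,837.61
  Aug: +$548.23 → -$3,289.38
  Sep: +$548.23 → -$2,741.15
  Oct: +$548.23 → -$2,192.92
  Nov: +$548.23 → -$1,644.69
  Dec: +$548.23 → -$1,096.46
  Jan: +$548.23 → -$548.23
  Feb: +$548.23 → $0.00
Lowest trial balance = -$3,837.61 (Jul)
Initial deposit = cushion − low point = $1,096.46 − (-$3,837.61) = $4,934.07

$4,934.07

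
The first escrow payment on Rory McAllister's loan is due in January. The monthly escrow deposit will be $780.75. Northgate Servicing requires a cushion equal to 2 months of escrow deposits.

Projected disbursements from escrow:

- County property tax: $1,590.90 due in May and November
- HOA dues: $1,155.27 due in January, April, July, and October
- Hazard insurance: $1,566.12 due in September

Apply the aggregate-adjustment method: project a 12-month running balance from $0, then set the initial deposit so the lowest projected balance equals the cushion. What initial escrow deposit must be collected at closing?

$2,342.25

Cushion = 2 × $780.75 = $1,561.50
Trial balance (start $0, +$780.75 each month, − disbursements):
  Jan: +$780.75 − $1,155.27 → -$374.52
  Feb: +$780.75 → $406.23
  Mar: +$780.75 → $1,186.98
  Apr: +$780.75 − $1,155.27 → $812.46
  May: +$780.75 − $1,590.90 → $2.31
  Jun: +$780.75 → $783.06
  Jul: +$780.75 − $1,155.27 → $408.54
  Aug: +$780.75 → $1,189.29
  Sep: +$780.75 − $1,566.12 → $403.92
  Oct: +$780.75 − $1,155.27 → $29.40
  Nov: +$780.75 − $1,590.90 → -$780.75
  Dec: +$780.75 → $0.00
Lowest trial balance = -$780.75 (Nov)
Initial deposit = cushion − low point = $1,561.50 − (-$780.75) = $2,342.25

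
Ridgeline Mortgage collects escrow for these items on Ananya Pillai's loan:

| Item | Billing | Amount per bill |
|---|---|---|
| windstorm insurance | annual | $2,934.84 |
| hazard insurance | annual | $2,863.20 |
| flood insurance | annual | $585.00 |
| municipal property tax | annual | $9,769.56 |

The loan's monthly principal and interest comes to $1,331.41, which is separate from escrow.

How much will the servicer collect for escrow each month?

Windstorm insurance = $2,934.84 annually
Hazard insurance = $2,863.20 annually
Flood insurance = $585.00 annually
Municipal property tax = $9,769.56 annually
Annual escrow total = $2,934.84 + $2,863.20 + $585.00 + $9,769.56 = $16,152.60
Base monthly escrow = $16,152.60 ÷ 12 = $1,346.05

$1,346.05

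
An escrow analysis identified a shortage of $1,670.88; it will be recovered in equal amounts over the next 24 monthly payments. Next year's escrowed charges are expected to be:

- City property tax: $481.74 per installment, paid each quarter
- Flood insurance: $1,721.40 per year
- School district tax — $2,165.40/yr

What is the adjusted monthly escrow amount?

$554.10

City property tax = $481.74 × 4 = $1,926.96
Flood insurance = $1,721.40
School district tax = $2,165.40
Yearly total = $1,926.96 + $1,721.40 + $2,165.40 = $5,813.76
Per month = $5,813.76 ÷ 12 = $484.48
Shortage spread = $1,670.88 / 24 = $69.62/mo
Adjusted monthly = $484.48 + $69.62 = $554.10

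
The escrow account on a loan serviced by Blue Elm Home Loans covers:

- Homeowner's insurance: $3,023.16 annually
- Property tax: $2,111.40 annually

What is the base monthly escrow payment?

Homeowner's insurance — $3,023.16 annually
Property tax — $2,111.40 annually
Yearly total = $3,023.16 + $2,111.40 = $5,134.56
Per month = $5,134.56 ÷ 12 = $427.88

$427.88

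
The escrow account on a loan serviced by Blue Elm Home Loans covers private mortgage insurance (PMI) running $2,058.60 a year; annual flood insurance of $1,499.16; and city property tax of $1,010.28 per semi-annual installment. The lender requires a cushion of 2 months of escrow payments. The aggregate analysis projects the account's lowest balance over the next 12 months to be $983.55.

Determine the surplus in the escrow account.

Private mortgage insurance (PMI): $2,058.60/yr
Flood insurance: $1,499.16/yr
City property tax: $1,010.28 × 2 = $2,020.56/yr
Annual escrow total = $5,578.32
Monthly escrow = $5,578.32 / 12 = $464.86
Required cushion = 2 × $464.86 = $929.72
Surplus = $983.55 − $929.72 = $53.83

$53.83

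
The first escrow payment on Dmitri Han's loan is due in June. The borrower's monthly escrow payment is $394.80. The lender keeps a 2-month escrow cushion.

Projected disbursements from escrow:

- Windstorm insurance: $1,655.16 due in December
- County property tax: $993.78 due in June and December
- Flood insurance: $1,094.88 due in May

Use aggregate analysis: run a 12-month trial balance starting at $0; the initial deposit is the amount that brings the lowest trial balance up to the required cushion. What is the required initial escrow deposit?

Cushion = 2 × $394.80 = $789.60
Trial balance (start $0, +$394.80 each month, − disbursements):
  Jun: +$394.80 − $993.78 → -$598.98
  Jul: +$394.80 → -$204.18
  Aug: +$394.80 → $190.62
  Sep: +$394.80 → $585.42
  Oct: +$394.80 → $980.22
  Nov: +$394.80 → $1,375.02
  Dec: +$394.80 − $2,648.94 → -$879.12
  Jan: +$394.80 → -$484.32
  Feb: +$394.80 → -$89.52
  Mar: +$394.80 → $305.28
  Apr: +$394.80 → $700.08
  May: +$394.80 − $1,094.88 → $0.00
Lowest trial balance = -$879.12 (Dec)
Initial deposit = cushion − low point = $789.60 − (-$879.12) = $1,668.72

$1,668.72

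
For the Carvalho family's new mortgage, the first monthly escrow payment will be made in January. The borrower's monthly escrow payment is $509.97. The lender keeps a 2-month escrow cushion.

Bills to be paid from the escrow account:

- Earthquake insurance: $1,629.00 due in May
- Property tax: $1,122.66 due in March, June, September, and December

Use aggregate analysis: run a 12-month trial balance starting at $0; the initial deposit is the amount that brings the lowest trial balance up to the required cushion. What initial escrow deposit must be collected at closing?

$1,834.44

Cushion = 2 × $509.97 = $1,019.94
Trial balance (start $0, +$509.97 each month, − disbursements):
  Jan: +$509.97 → $509.97
  Feb: +$509.97 → $1,019.94
  Mar: +$509.97 − $1,122.66 → $407.25
  Apr: +$509.97 → $917.22
  May: +$509.97 − $1,629.00 → -$201.81
  Jun: +$509.97 − $1,122.66 → -$814.50
  Jul: +$509.97 → -$304.53
  Aug: +$509.97 → $205.44
  Sep: +$509.97 − $1,122.66 → -$407.25
  Oct: +$509.97 → $102.72
  Nov: +$509.97 → $612.69
  Dec: +$509.97 − $1,122.66 → $0.00
Lowest trial balance = -$814.50 (Jun)
Initial deposit = cushion − low point = $1,019.94 − (-$814.50) = $1,834.44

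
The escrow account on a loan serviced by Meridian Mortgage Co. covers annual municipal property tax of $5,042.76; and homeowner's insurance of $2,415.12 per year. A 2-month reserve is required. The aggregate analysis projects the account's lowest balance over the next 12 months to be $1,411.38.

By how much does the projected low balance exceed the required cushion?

Municipal property tax — $5,042.76 annually
Homeowner's insurance — $2,415.12 annually
Annual escrow total = $5,042.76 + $2,415.12 = $7,457.88
Base monthly escrow = $7,457.88 ÷ 12 = $621.49
Required cushion = 2 × $621.49 = $1,242.98
Surplus = $1,411.38 − $1,242.98 = $168.40

$168.40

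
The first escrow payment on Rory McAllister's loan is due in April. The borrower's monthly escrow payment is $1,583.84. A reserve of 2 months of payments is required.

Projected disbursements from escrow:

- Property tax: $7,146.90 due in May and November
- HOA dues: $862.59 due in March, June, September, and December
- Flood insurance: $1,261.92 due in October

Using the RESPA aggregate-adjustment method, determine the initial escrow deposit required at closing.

$7,777.86

Cushion = 2 × $1,583.84 = $3,167.68
Trial balance (start $0, +$1,583.84 each month, − disbursements):
  Apr: +$1,583.84 → $1,583.84
  May: +$1,583.84 − $7,146.90 → -$3,979.22
  Jun: +$1,583.84 − $862.59 → -$3,257.97
  Jul: +$1,583.84 → -$1,674.13
  Aug: +$1,583.84 → -$90.29
  Sep: +$1,583.84 − $862.59 → $630.96
  Oct: +$1,583.84 − $1,261.92 → $952.88
  Nov: +$1,583.84 − $7,146.90 → -$4,610.18
  Dec: +$1,583.84 − $862.59 → -$3,888.93
  Jan: +$1,583.84 → -$2,305.09
  Feb: +$1,583.84 → -$721.25
  Mar: +$1,583.84 − $862.59 → $0.00
Lowest trial balance = -$4,610.18 (Nov)
Initial deposit = cushion − low point = $3,167.68 − (-$4,610.18) = $7,777.86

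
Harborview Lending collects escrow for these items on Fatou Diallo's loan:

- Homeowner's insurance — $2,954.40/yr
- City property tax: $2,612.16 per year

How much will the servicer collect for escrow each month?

Homeowner's insurance = $2,954.40 per year
City property tax = $2,612.16 per year
Annual escrow total = $5,566.56
Base monthly escrow = $5,566.56 / 12 = $463.88

$463.88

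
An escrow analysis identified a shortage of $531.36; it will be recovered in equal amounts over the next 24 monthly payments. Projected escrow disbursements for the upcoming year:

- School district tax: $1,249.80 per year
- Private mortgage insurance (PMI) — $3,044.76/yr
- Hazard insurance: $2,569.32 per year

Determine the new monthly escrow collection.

$594.13

School district tax — $1,249.80
Private mortgage insurance (PMI) — $3,044.76
Hazard insurance — $2,569.32
Total per year = $1,249.80 + $3,044.76 + $2,569.32 = $6,863.88
Monthly = $6,863.88 ÷ 12 = $571.99
Shortage per month = $531.36 / 24 = $22.14
Adjusted monthly = $571.99 + $22.14 = $594.13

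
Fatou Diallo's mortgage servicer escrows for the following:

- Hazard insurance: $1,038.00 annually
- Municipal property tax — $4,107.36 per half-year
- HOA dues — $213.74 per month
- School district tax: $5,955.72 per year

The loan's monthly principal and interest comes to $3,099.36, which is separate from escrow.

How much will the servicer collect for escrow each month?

Hazard insurance: $1,038.00
Municipal property tax: $4,107.36 × 2 = $8,214.72
HOA dues: $213.74 × 12 = $2,564.88
School district tax: $5,955.72
Total per year = $17,773.32
Base monthly escrow = $17,773.32 / 12 = $1,481.11

$1,481.11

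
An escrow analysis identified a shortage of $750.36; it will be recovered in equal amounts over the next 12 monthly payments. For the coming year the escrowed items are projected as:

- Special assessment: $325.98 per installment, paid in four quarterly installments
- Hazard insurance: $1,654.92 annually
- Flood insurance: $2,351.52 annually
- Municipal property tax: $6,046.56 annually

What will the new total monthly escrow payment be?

Special assessment: $325.98 × 4 = $1,303.92 per year
Hazard insurance: $1,654.92 per year
Flood insurance: $2,351.52 per year
Municipal property tax: $6,046.56 per year
Total per year = $1,303.92 + $1,654.92 + $2,351.52 + $6,046.56 = $11,356.92
Monthly = $11,356.92 ÷ 12 = $946.41
Shortage per month = $750.36 ÷ 12 = $62.53
New monthly escrow = $946.41 + $62.53 = $1,008.94

$1,008.94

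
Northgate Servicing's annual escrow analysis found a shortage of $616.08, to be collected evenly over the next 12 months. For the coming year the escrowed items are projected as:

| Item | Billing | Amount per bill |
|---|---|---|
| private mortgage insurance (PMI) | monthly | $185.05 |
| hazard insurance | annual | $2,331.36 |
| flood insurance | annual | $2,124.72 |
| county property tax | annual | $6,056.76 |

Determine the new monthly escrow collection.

$1,112.46

Private mortgage insurance (PMI) = $185.05 × 12 = $2,220.60 annually
Hazard insurance = $2,331.36 annually
Flood insurance = $2,124.72 annually
County property tax = $6,056.76 annually
Annual escrow total = $2,220.60 + $2,331.36 + $2,124.72 + $6,056.76 = $12,733.44
Monthly = $12,733.44 / 12 = $1,061.12
Shortage spread = $616.08 / 12 = $51.34/mo
Adjusted monthly = $1,061.12 + $51.34 = $1,112.46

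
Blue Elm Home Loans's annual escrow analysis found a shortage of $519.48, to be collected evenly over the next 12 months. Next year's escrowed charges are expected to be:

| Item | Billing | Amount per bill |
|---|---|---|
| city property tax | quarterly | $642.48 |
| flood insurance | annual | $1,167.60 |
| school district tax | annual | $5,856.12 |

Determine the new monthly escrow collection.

City property tax — $642.48 × 4 = $2,569.92/yr
Flood insurance — $1,167.60/yr
School district tax — $5,856.12/yr
Yearly total = $2,569.92 + $1,167.60 + $5,856.12 = $9,593.64
Base monthly escrow = $9,593.64 / 12 = $799.47
Shortage spread = $519.48 / 12 = $43.29/mo
Adjusted monthly = $799.47 + $43.29 = $842.76

$842.76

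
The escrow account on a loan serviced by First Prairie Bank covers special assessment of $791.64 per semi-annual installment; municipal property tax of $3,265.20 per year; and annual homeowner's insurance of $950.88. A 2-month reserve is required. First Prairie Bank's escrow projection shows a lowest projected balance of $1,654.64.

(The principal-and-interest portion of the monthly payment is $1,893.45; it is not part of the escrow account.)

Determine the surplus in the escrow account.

$688.08

Special assessment — $791.64 × 2 = $1,583.28
Municipal property tax — $3,265.20
Homeowner's insurance — $950.88
Combined annual = $5,799.36
Base monthly escrow = $5,799.36 ÷ 12 = $483.28
Cushion = 2 × $483.28 = $966.56
Excess over cushion: $1,654.64 − $966.56 = $688.08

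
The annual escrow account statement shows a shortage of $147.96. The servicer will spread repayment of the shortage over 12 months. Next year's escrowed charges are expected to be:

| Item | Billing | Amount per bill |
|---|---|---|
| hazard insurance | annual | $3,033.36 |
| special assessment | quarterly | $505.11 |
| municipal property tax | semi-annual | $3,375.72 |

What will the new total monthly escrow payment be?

Hazard insurance — $3,033.36
Special assessment — $505.11 × 4 = $2,020.44
Municipal property tax — $3,375.72 × 2 = $6,751.44
Total per year = $11,805.24
Monthly escrow = $11,805.24 / 12 = $983.77
Monthly shortage recovery: $147.96 ÷ 12 = $12.33
Adjusted monthly = $983.77 + $12.33 = $996.10

$996.10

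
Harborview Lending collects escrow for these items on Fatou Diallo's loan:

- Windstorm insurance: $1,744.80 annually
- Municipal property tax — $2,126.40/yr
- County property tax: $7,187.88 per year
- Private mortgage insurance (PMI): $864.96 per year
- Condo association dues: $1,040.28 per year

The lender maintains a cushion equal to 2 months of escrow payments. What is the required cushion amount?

$2,160.72

Windstorm insurance: $1,744.80
Municipal property tax: $2,126.40
County property tax: $7,187.88
Private mortgage insurance (PMI): $864.96
Condo association dues: $1,040.28
Annual escrow total = $12,964.32
Monthly = $12,964.32 / 12 = $1,080.36
Reserve = 2 × $1,080.36 = $2,160.72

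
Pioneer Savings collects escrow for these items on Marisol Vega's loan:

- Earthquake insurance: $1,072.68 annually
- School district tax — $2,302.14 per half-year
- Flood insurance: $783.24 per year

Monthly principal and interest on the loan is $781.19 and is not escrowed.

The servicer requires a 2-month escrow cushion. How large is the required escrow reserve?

Earthquake insurance = $1,072.68
School district tax = $2,302.14 × 2 = $4,604.28
Flood insurance = $783.24
Total per year = $6,460.20
Base monthly escrow = $6,460.20 / 12 = $538.35
Cushion = 2 × $538.35 = $1,076.70

$1,076.70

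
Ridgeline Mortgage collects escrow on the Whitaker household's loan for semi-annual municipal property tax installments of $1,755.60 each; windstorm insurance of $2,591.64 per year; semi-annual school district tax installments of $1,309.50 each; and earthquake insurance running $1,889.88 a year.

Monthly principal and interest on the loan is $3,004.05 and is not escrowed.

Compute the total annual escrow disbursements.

$10,611.72

Municipal property tax — $1,755.60 × 2 = $3,511.20 per year
Windstorm insurance — $2,591.64 per year
School district tax — $1,309.50 × 2 = $2,619.00 per year
Earthquake insurance — $1,889.88 per year
Combined annual = $10,611.72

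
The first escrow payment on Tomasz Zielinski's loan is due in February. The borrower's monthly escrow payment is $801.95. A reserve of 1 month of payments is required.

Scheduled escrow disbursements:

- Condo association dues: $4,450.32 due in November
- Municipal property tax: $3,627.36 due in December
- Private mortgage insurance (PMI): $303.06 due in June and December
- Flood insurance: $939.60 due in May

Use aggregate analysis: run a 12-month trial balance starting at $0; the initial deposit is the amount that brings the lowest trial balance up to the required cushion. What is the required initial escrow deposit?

$1,603.90

Cushion = 1 × $801.95 = $801.95
Trial balance (start $0, +$801.95 each month, − disbursements):
  Feb: +$801.95 → $801.95
  Mar: +$801.95 → $1,603.90
  Apr: +$801.95 → $2,405.85
  May: +$801.95 − $939.60 → $2,268.20
  Jun: +$801.95 − $303.06 → $2,767.09
  Jul: +$801.95 → $3,569.04
  Aug: +$801.95 → $4,370.99
  Sep: +$801.95 → $5,172.94
  Oct: +$801.95 → $5,974.89
  Nov: +$801.95 − $4,450.32 → $2,326.52
  Dec: +$801.95 − $3,930.42 → -$801.95
  Jan: +$801.95 → $0.00
Lowest trial balance = -$801.95 (Dec)
Initial deposit = cushion − low point = $801.95 − (-$801.95) = $1,603.90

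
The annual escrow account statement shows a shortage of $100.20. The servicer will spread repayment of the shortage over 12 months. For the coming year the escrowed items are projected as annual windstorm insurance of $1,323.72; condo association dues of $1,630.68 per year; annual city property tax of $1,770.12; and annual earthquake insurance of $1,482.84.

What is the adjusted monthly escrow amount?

Windstorm insurance: $1,323.72 per year
Condo association dues: $1,630.68 per year
City property tax: $1,770.12 per year
Earthquake insurance: $1,482.84 per year
Annual escrow total = $1,323.72 + $1,630.68 + $1,770.12 + $1,482.84 = $6,207.36
Base monthly escrow = $6,207.36 ÷ 12 = $517.28
Shortage per month = $100.20 / 12 = $8.35
Adjusted monthly = $517.28 + $8.35 = $525.63

$525.63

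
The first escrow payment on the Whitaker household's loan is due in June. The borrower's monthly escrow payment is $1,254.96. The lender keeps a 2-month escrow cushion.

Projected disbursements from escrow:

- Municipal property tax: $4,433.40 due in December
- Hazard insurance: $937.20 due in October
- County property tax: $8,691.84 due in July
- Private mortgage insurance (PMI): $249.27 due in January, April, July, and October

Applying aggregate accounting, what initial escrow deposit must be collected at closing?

Cushion = 2 × $1,254.96 = $2,509.92
Trial balance (start $0, +$1,254.96 each month, − disbursements):
  Jun: +$1,254.96 → $1,254.96
  Jul: +$1,254.96 − $8,941.11 → -$6,431.19
  Aug: +$1,254.96 → -$5,176.23
  Sep: +$1,254.96 → -$3,921.27
  Oct: +$1,254.96 − $1,186.47 → -$3,852.78
  Nov: +$1,254.96 → -$2,597.82
  Dec: +$1,254.96 − $4,433.40 → -$5,776.26
  Jan: +$1,254.96 − $249.27 → -$4,770.57
  Feb: +$1,254.96 → -$3,515.61
  Mar: +$1,254.96 → -$2,260.65
  Apr: +$1,254.96 − $249.27 → -$1,254.96
  May: +$1,254.96 → $0.00
Lowest trial balance = -$6,431.19 (Jul)
Initial deposit = cushion − low point = $2,509.92 − (-$6,431.19) = $8,941.11

$8,941.11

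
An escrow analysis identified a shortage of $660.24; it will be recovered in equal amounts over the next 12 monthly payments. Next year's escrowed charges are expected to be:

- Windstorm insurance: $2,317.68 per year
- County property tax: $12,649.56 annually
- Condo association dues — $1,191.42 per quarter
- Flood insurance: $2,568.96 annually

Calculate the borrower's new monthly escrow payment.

Windstorm insurance = $2,317.68
County property tax = $12,649.56
Condo association dues = $1,191.42 × 4 = $4,765.68
Flood insurance = $2,568.96
Total annual escrow = $2,317.68 + $12,649.56 + $4,765.68 + $2,568.96 = $22,301.88
Monthly escrow = $22,301.88 / 12 = $1,858.49
Shortage spread = $660.24 ÷ 12 = $55.02/mo
New monthly escrow = $1,858.49 + $55.02 = $1,913.51

$1,913.51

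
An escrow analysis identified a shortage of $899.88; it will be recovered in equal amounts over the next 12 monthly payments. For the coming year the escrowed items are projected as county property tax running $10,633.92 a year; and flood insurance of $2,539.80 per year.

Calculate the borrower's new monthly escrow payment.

County property tax — $10,633.92
Flood insurance — $2,539.80
Yearly total = $13,173.72
Monthly = $13,173.72 ÷ 12 = $1,097.81
Monthly shortage recovery: $899.88 / 12 = $74.99
New monthly escrow = $1,097.81 + $74.99 = $1,172.80

$1,172.80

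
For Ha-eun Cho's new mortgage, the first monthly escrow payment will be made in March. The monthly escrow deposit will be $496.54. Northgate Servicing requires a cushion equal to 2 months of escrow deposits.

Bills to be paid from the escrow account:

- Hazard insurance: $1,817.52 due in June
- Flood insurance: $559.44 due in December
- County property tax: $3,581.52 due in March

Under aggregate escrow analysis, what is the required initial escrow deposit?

$4,405.96

Cushion = 2 × $496.54 = $993.08
Trial balance (start $0, +$496.54 each month, − disbursements):
  Mar: +$496.54 − $3,581.52 → -$3,084.98
  Apr: +$496.54 → -$2,588.44
  May: +$496.54 → -$2,091.90
  Jun: +$496.54 − $1,817.52 → -$3,412.88
  Jul: +$496.54 → -$2,916.34
  Aug: +$496.54 → -$2,419.80
  Sep: +$496.54 → -$1,923.26
  Oct: +$496.54 → -$1,426.72
  Nov: +$496.54 → -$930.18
  Dec: +$496.54 − $559.44 → -$993.08
  Jan: +$496.54 → -$496.54
  Feb: +$496.54 → $0.00
Lowest trial balance = -$3,412.88 (Jun)
Initial deposit = cushion − low point = $993.08 − (-$3,412.88) = $4,405.96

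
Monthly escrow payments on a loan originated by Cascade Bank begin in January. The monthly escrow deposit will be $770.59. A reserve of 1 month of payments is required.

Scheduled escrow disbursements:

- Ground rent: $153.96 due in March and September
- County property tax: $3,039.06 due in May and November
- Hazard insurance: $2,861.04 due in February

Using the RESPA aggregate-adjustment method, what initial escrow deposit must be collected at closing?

Cushion = 1 × $770.59 = $770.59
Trial balance (start $0, +$770.59 each month, − disbursements):
  Jan: +$770.59 → $770.59
  Feb: +$770.59 − $2,861.04 → -$1,319.86
  Mar: +$770.59 − $153.96 → -$703.23
  Apr: +$770.59 → $67.36
  May: +$770.59 − $3,039.06 → -$2,201.11
  Jun: +$770.59 → -$1,430.52
  Jul: +$770.59 → -$659.93
  Aug: +$770.59 → $110.66
  Sep: +$770.59 − $153.96 → $727.29
  Oct: +$770.59 → $1,497.88
  Nov: +$770.59 − $3,039.06 → -$770.59
  Dec: +$770.59 → $0.00
Lowest trial balance = -$2,201.11 (May)
Initial deposit = cushion − low point = $770.59 − (-$2,201.11) = $2,971.70

$2,971.70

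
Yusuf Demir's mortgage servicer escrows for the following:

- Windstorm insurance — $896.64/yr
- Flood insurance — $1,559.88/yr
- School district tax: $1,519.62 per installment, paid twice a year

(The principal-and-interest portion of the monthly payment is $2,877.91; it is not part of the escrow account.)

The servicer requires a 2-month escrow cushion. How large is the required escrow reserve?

Windstorm insurance — $896.64 per year
Flood insurance — $1,559.88 per year
School district tax — $1,519.62 × 2 = $3,039.24 per year
Combined annual = $5,495.76
Monthly escrow = $5,495.76 ÷ 12 = $457.98
Reserve = 2 × $457.98 = $915.96

$915.96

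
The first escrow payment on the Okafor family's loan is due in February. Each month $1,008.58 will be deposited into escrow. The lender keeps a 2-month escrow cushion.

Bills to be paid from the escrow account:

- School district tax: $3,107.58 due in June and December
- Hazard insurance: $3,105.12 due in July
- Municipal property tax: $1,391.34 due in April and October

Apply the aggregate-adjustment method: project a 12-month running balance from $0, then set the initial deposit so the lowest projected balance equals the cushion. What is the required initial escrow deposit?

Cushion = 2 × $1,008.58 = $2,017.16
Trial balance (start $0, +$1,008.58 each month, − disbursements):
  Feb: +$1,008.58 → $1,008.58
  Mar: +$1,008.58 → $2,017.16
  Apr: +$1,008.58 − $1,391.34 → $1,634.40
  May: +$1,008.58 → $2,642.98
  Jun: +$1,008.58 − $3,107.58 → $543.98
  Jul: +$1,008.58 − $3,105.12 → -$1,552.56
  Aug: +$1,008.58 → -$543.98
  Sep: +$1,008.58 → $464.60
  Oct: +$1,008.58 − $1,391.34 → $81.84
  Nov: +$1,008.58 → $1,090.42
  Dec: +$1,008.58 − $3,107.58 → -$1,008.58
  Jan: +$1,008.58 → $0.00
Lowest trial balance = -$1,552.56 (Jul)
Initial deposit = cushion − low point = $2,017.16 − (-$1,552.56) = $3,569.72

$3,569.72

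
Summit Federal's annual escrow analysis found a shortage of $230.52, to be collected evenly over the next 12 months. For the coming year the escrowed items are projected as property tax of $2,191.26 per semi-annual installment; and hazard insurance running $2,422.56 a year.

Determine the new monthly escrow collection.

$586.30

Property tax — $2,191.26 × 2 = $4,382.52 per year
Hazard insurance — $2,422.56 per year
Total annual escrow = $4,382.52 + $2,422.56 = $6,805.08
Monthly escrow = $6,805.08 / 12 = $567.09
Monthly shortage recovery: $230.52 ÷ 12 = $19.21
Adjusted monthly = $567.09 + $19.21 = $586.30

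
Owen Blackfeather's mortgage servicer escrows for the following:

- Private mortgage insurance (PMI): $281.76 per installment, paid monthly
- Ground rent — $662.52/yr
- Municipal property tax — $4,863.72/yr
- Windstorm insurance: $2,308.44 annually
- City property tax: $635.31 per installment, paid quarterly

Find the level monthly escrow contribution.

Private mortgage insurance (PMI): $281.76 × 12 = $3,381.12
Ground rent: $662.52
Municipal property tax: $4,863.72
Windstorm insurance: $2,308.44
City property tax: $635.31 × 4 = $2,541.24
Total per year = $13,757.04
Monthly escrow = $13,757.04 / 12 = $1,146.42

$1,146.42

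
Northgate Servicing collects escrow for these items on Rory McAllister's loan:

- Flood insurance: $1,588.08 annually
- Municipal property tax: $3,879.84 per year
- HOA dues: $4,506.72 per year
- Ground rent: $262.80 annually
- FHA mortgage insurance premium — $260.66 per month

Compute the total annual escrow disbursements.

$13,365.36

Flood insurance — $1,588.08 per year
Municipal property tax — $3,879.84 per year
HOA dues — $4,506.72 per year
Ground rent — $262.80 per year
FHA mortgage insurance premium — $260.66 × 12 = $3,127.92 per year
Combined annual = $13,365.36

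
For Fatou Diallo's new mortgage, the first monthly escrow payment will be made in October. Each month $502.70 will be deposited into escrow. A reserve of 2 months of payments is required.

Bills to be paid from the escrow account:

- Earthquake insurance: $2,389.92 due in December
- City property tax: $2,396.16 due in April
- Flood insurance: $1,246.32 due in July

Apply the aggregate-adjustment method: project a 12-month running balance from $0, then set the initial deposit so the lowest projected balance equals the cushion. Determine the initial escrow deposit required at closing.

Cushion = 2 × $502.70 = $1,005.40
Trial balance (start $0, +$502.70 each month, − disbursements):
  Oct: +$502.70 → $502.70
  Nov: +$502.70 → $1,005.40
  Dec: +$502.70 − $2,389.92 → -$881.82
  Jan: +$502.70 → -$379.12
  Feb: +$502.70 → $123.58
  Mar: +$502.70 → $626.28
  Apr: +$502.70 − $2,396.16 → -$1,267.18
  May: +$502.70 → -$764.48
  Jun: +$502.70 → -$261.78
  Jul: +$502.70 − $1,246.32 → -$1,005.40
  Aug: +$502.70 → -$502.70
  Sep: +$502.70 → $0.00
Lowest trial balance = -$1,267.18 (Apr)
Initial deposit = cushion − low point = $1,005.40 − (-$1,267.18) = $2,272.58

$2,272.58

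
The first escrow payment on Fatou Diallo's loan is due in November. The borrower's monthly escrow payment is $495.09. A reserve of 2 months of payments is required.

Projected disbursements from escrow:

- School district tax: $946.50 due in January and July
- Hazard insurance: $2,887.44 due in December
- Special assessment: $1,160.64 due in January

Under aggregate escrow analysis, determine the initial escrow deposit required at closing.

$4,499.49

Cushion = 2 × $495.09 = $990.18
Trial balance (start $0, +$495.09 each month, − disbursements):
  Nov: +$495.09 → $495.09
  Dec: +$495.09 − $2,887.44 → -$1,897.26
  Jan: +$495.09 − $2,107.14 → -$3,509.31
  Feb: +$495.09 → -$3,014.22
  Mar: +$495.09 → -$2,519.13
  Apr: +$495.09 → -$2,024.04
  May: +$495.09 → -$1,528.95
  Jun: +$495.09 → -$1,033.86
  Jul: +$495.09 − $946.50 → -$1,485.27
  Aug: +$495.09 → -$990.18
  Sep: +$495.09 → -$495.09
  Oct: +$495.09 → $0.00
Lowest trial balance = -$3,509.31 (Jan)
Initial deposit = cushion − low point = $990.18 − (-$3,509.31) = $4,499.49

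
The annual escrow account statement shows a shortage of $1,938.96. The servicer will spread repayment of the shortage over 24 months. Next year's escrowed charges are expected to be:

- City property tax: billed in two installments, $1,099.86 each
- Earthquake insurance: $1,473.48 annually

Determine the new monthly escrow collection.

City property tax: $1,099.86 × 2 = $2,199.72
Earthquake insurance: $1,473.48
Annual escrow total = $2,199.72 + $1,473.48 = $3,673.20
Monthly escrow = $3,673.20 ÷ 12 = $306.10
Shortage per month = $1,938.96 ÷ 24 = $80.79
Adjusted monthly = $306.10 + $80.79 = $386.89

$386.89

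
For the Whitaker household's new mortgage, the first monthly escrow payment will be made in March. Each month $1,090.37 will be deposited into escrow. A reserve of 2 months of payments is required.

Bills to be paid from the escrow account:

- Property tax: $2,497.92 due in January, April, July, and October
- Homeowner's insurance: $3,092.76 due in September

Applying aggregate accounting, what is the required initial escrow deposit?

Cushion = 2 × $1,090.37 = $2,180.74
Trial balance (start $0, +$1,090.37 each month, − disbursements):
  Mar: +$1,090.37 → $1,090.37
  Apr: +$1,090.37 − $2,497.92 → -$317.18
  May: +$1,090.37 → $773.19
  Jun: +$1,090.37 → $1,863.56
  Jul: +$1,090.37 − $2,497.92 → $456.01
  Aug: +$1,090.37 → $1,546.38
  Sep: +$1,090.37 − $3,092.76 → -$456.01
  Oct: +$1,090.37 − $2,497.92 → -$1,863.56
  Nov: +$1,090.37 → -$773.19
  Dec: +$1,090.37 → $317.18
  Jan: +$1,090.37 − $2,497.92 → -$1,090.37
  Feb: +$1,090.37 → $0.00
Lowest trial balance = -$1,863.56 (Oct)
Initial deposit = cushion − low point = $2,180.74 − (-$1,863.56) = $4,044.30

$4,044.30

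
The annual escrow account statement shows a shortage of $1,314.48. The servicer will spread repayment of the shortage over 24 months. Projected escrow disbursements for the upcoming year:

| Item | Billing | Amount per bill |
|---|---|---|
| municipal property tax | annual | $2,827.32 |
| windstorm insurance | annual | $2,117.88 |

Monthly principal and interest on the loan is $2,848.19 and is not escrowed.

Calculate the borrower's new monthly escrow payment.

$466.87

Municipal property tax — $2,827.32 annually
Windstorm insurance — $2,117.88 annually
Yearly total = $4,945.20
Monthly = $4,945.20 ÷ 12 = $412.10
Shortage spread = $1,314.48 ÷ 24 = $54.77/mo
Adjusted monthly = $412.10 + $54.77 = $466.87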